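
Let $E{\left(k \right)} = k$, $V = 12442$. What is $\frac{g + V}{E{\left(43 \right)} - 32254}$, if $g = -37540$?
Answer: $\frac{8366}{10737} \approx 0.77917$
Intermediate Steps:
$\frac{g + V}{E{\left(43 \right)} - 32254} = \frac{-37540 + 12442}{43 - 32254} = - \frac{25098}{-32211} = \left(-25098\right) \left(- \frac{1}{32211}\right) = \frac{8366}{10737}$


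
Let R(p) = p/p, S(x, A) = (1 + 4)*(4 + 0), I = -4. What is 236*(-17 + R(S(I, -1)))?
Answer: -3776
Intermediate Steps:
S(x, A) = 20 (S(x, A) = 5*4 = 20)
R(p) = 1
236*(-17 + R(S(I, -1))) = 236*(-17 + 1) = 236*(-16) = -3776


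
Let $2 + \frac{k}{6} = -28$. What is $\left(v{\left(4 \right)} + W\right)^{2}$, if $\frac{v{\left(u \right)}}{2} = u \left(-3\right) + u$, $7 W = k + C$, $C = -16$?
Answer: $1936$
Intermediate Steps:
$k = -180$ ($k = -12 + 6 \left(-28\right) = -12 - 168 = -180$)
$W = -28$ ($W = \frac{-180 - 16}{7} = \frac{1}{7} \left(-196\right) = -28$)
$v{\left(u \right)} = - 4 u$ ($v{\left(u \right)} = 2 \left(u \left(-3\right) + u\right) = 2 \left(- 3 u + u\right) = 2 \left(- 2 u\right) = - 4 u$)
$\left(v{\left(4 \right)} + W\right)^{2} = \left(\left(-4\right) 4 - 28\right)^{2} = \left(-16 - 28\right)^{2} = \left(-44\right)^{2} = 1936$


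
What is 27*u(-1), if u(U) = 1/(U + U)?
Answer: -27/2 ≈ -13.500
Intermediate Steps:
u(U) = 1/(2*U)
27*u(-1) = 27*((½)/(-1)) = 27*((½)*(-1)) = 27*(-½) = -27/2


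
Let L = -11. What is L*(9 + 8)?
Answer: -187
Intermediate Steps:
L*(9 + 8) = -11*(9 + 8) = -11*17 = -187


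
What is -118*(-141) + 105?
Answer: 16743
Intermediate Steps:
-118*(-141) + 105 = 16638 + 105 = 16743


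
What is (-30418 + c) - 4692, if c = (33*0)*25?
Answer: -35110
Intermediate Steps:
c = 0 (c = 0*25 = 0)
(-30418 + c) - 4692 = (-30418 + 0) - 4692 = -30418 - 4692 = -35110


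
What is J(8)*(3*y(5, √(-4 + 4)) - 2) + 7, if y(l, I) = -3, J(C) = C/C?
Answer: -4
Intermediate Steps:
J(C) = 1
J(8)*(3*y(5, √(-4 + 4)) - 2) + 7 = 1*(3*(-3) - 2) + 7 = 1*(-9 - 2) + 7 = 1*(-11) + 7 = -11 + 7 = -4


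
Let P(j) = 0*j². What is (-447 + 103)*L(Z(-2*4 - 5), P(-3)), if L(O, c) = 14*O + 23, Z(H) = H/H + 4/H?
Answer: -146200/13 ≈ -11246.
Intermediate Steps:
P(j) = 0
Z(H) = 1 + 4/H
L(O, c) = 23 + 14*O
(-447 + 103)*L(Z(-2*4 - 5), P(-3)) = (-447 + 103)*(23 + 14*((4 + (-2*4 - 5))/(-2*4 - 5))) = -344*(23 + 14*((4 + (-8 - 5))/(-8 - 5))) = -344*(23 + 14*((4 - 13)/(-13))) = -344*(23 + 14*(-1/13*(-9))) = -344*(23 + 14*(9/13)) = -344*(23 + 126/13) = -344*425/13 = -146200/13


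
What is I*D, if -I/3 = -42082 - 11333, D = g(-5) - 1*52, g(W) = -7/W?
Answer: -8108397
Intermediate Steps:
D = -253/5 (D = -7/(-5) - 1*52 = -7*(-⅕) - 52 = 7/5 - 52 = -253/5 ≈ -50.600)
I = 160245 (I = -3*(-42082 - 11333) = -3*(-53415) = 160245)
I*D = 160245*(-253/5) = -8108397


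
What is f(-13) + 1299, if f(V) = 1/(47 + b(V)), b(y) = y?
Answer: 44167/34 ≈ 1299.0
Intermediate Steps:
f(V) = 1/(47 + V)
f(-13) + 1299 = 1/(47 - 13) + 1299 = 1/34 + 1299 = 44167/34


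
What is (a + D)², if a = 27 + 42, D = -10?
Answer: 3481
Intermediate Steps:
a = 69
(a + D)² = (69 - 10)² = 59² = 3481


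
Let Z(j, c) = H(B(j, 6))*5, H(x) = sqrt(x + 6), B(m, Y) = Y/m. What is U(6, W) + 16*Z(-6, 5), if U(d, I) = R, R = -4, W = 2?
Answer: -4 + 80*sqrt(5) ≈ 174.89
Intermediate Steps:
U(d, I) = -4
H(x) = sqrt(6 + x)
Z(j, c) = 5*sqrt(6 + 6/j) (Z(j, c) = sqrt(6 + 6/j)*5 = 5*sqrt(6 + 6/j))
U(6, W) + 16*Z(-6, 5) = -4 + 16*(5*sqrt(6)*sqrt((1 - 6)/(-6))) = -4 + 16*(5*sqrt(6)*sqrt(-1/6*(-5))) = -4 + 16*(5*sqrt(6)*sqrt(5/6)) = -4 + 16*(5*sqrt(6)*(sqrt(30)/6)) = -4 + 16*(5*sqrt(5)) = -4 + 80*sqrt(5)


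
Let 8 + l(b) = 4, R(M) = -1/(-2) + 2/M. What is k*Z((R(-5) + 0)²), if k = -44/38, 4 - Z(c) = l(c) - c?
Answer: -8811/950 ≈ -9.2747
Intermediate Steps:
R(M) = ½ + 2/M (R(M) = -1*(-½) + 2/M = ½ + 2/M)
l(b) = -4 (l(b) = -8 + 4 = -4)
Z(c) = 8 + c (Z(c) = 4 - (-4 - c) = 4 + (4 + c) = 8 + c)
k = -22/19 (k = -44*1/38 = -22/19 ≈ -1.1579)
k*Z((R(-5) + 0)²) = -22*(8 + ((½)*(4 - 5)/(-5) + 0)²)/19 = -22*(8 + ((½)*(-⅕)*(-1) + 0)²)/19 = -22*(8 + (⅒ + 0)²)/19 = -22*(8 + (⅒)²)/19 = -22*(8 + 1/100)/19 = -22/19*801/100 = -8811/950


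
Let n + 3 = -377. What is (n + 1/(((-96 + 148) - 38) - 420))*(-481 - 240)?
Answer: 15890943/58 ≈ 2.7398e+5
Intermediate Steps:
n = -380 (n = -3 - 377 = -380)
(n + 1/(((-96 + 148) - 38) - 420))*(-481 - 240) = (-380 + 1/(((-96 + 148) - 38) - 420))*(-481 - 240) = (-380 + 1/((52 - 38) - 420))*(-721) = (-380 + 1/(14 - 420))*(-721) = (-380 + 1/(-406))*(-721) = (-380 - 1/406)*(-721) = -154281/406*(-721) = 15890943/58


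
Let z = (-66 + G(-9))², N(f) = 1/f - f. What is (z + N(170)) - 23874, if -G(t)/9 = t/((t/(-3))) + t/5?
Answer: -19995531/850 ≈ -23524.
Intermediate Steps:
G(t) = 27 - 9*t/5 (G(t) = -9*(t/((t/(-3))) + t/5) = -9*(t/((t*(-⅓))) + t*(⅕)) = -9*(t/((-t/3)) + t/5) = -9*(t*(-3/t) + t/5) = -9*(-3 + t/5) = 27 - 9*t/5)
z = 12996/25 (z = (-66 + (27 - 9/5*(-9)))² = (-66 + (27 + 81/5))² = (-66 + 216/5)² = (-114/5)² = 12996/25 ≈ 519.84)
(z + N(170)) - 23874 = (12996/25 + (1/170 - 1*170)) - 23874 = (12996/25 + (1/170 - 170)) - 23874 = (12996/25 - 28899/170) - 23874 = 297369/850 - 23874 = -19995531/850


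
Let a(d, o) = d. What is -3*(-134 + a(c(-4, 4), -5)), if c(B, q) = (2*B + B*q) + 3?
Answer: 465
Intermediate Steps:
c(B, q) = 3 + 2*B + B*q
-3*(-134 + a(c(-4, 4), -5)) = -3*(-134 + (3 + 2*(-4) - 4*4)) = -3*(-134 + (3 - 8 - 16)) = -3*(-134 - 21) = -3*(-155) = 465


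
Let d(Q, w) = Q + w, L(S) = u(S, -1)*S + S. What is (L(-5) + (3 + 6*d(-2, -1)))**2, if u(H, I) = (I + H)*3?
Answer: 4900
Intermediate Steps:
u(H, I) = 3*H + 3*I (u(H, I) = (H + I)*3 = 3*H + 3*I)
L(S) = S + S*(-3 + 3*S) (L(S) = (3*S + 3*(-1))*S + S = (3*S - 3)*S + S = (-3 + 3*S)*S + S = S*(-3 + 3*S) + S = S + S*(-3 + 3*S))
(L(-5) + (3 + 6*d(-2, -1)))**2 = (-5*(-2 + 3*(-5)) + (3 + 6*(-2 - 1)))**2 = (-5*(-2 - 15) + (3 + 6*(-3)))**2 = (-5*(-17) + (3 - 18))**2 = (85 - 15)**2 = 70**2 = 4900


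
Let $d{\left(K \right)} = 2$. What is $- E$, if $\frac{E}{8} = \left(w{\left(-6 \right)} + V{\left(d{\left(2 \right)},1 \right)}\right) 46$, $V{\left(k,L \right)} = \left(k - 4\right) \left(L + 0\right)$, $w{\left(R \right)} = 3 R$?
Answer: $7360$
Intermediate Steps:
$V{\left(k,L \right)} = L \left(-4 + k\right)$ ($V{\left(k,L \right)} = \left(-4 + k\right) L = L \left(-4 + k\right)$)
$E = -7360$ ($E = 8 \left(3 \left(-6\right) + 1 \left(-4 + 2\right)\right) 46 = 8 \left(-18 + 1 \left(-2\right)\right) 46 = 8 \left(-18 - 2\right) 46 = 8 \left(\left(-20\right) 46\right) = 8 \left(-920\right) = -7360$)
$- E = \left(-1\right) \left(-7360\right) = 7360$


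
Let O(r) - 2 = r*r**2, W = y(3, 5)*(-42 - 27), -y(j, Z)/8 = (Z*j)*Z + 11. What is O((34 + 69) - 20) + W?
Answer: 619261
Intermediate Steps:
y(j, Z) = -88 - 8*j*Z**2 (y(j, Z) = -8*((Z*j)*Z + 11) = -8*(j*Z**2 + 11) = -8*(11 + j*Z**2) = -88 - 8*j*Z**2)
W = 47472 (W = (-88 - 8*3*5**2)*(-42 - 27) = (-88 - 8*3*25)*(-69) = (-88 - 600)*(-69) = -688*(-69) = 47472)
O(r) = 2 + r**3 (O(r) = 2 + r*r**2 = 2 + r**3)
O((34 + 69) - 20) + W = (2 + ((34 + 69) - 20)**3) + 47472 = (2 + (103 - 20)**3) + 47472 = (2 + 83**3) + 47472 = (2 + 571787) + 47472 = 571789 + 47472 = 619261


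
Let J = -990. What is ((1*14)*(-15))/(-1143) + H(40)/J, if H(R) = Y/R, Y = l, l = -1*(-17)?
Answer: 921841/5029200 ≈ 0.18330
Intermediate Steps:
l = 17
Y = 17
H(R) = 17/R
((1*14)*(-15))/(-1143) + H(40)/J = ((1*14)*(-15))/(-1143) + (17/40)/(-990) = (14*(-15))*(-1/1143) + (17*(1/40))*(-1/990) = -210*(-1/1143) + (17/40)*(-1/990) = 70/381 - 17/39600 = 921841/5029200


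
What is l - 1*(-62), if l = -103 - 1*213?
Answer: -254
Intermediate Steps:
l = -316 (l = -103 - 213 = -316)
l - 1*(-62) = -316 - 1*(-62) = -316 + 62 = -254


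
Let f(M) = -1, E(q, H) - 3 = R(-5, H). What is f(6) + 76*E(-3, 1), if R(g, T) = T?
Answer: 303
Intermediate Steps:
E(q, H) = 3 + H
f(6) + 76*E(-3, 1) = -1 + 76*(3 + 1) = -1 + 76*4 = -1 + 304 = 303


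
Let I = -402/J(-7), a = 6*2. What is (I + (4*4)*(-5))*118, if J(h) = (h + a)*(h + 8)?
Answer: -94636/5 ≈ -18927.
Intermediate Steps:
a = 12
J(h) = (8 + h)*(12 + h) (J(h) = (h + 12)*(h + 8) = (12 + h)*(8 + h) = (8 + h)*(12 + h))
I = -402/5 (I = -402/(96 + (-7)**2 + 20*(-7)) = -402/(96 + 49 - 140) = -402/5 ≈ -80.400)
(I + (4*4)*(-5))*118 = (-402/5 + (4*4)*(-5))*118 = (-402/5 + 16*(-5))*118 = (-402/5 - 80)*118 = -802/5*118 = -94636/5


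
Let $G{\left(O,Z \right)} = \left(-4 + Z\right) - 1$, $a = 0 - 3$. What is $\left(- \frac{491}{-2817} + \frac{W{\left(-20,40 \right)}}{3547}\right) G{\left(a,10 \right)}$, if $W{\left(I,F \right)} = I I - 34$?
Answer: $\frac{13862995}{9991899} \approx 1.3874$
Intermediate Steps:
$a = -3$ ($a = 0 - 3 = -3$)
$G{\left(O,Z \right)} = -5 + Z$
$W{\left(I,F \right)} = -34 + I^{2}$ ($W{\left(I,F \right)} = I^{2} - 34 = -34 + I^{2}$)
$\left(- \frac{491}{-2817} + \frac{W{\left(-20,40 \right)}}{3547}\right) G{\left(a,10 \right)} = \left(- \frac{491}{-2817} + \frac{-34 + \left(-20\right)^{2}}{3547}\right) \left(-5 + 10\right) = \left(\left(-491\right) \left(- \frac{1}{2817}\right) + \left(-34 + 400\right) \frac{1}{3547}\right) 5 = \left(\frac{491}{2817} + 366 \cdot \frac{1}{3547}\right) 5 = \left(\frac{491}{2817} + \frac{366}{3547}\right) 5 = \frac{2772599}{9991899} \cdot 5 = \frac{13862995}{9991899}$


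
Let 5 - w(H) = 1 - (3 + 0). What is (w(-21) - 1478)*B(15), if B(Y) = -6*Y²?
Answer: 1985850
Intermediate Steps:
w(H) = 7 (w(H) = 5 - (1 - (3 + 0)) = 5 - (1 - 1*3) = 5 - (1 - 3) = 5 - 1*(-2) = 5 + 2 = 7)
(w(-21) - 1478)*B(15) = (7 - 1478)*(-6*15²) = -(-8826)*225 = -1471*(-1350) = 1985850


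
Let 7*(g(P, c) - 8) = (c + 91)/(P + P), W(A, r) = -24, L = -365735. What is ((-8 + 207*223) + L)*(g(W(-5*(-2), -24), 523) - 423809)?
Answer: 11376939435125/84 ≈ 1.3544e+11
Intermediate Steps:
g(P, c) = 8 + (91 + c)/(14*P) (g(P, c) = 8 + ((c + 91)/(P + P))/7 = 8 + ((91 + c)/((2*P)))/7 = 8 + ((91 + c)*(1/(2*P)))/7 = 8 + ((91 + c)/(2*P))/7 = 8 + (91 + c)/(14*P))
((-8 + 207*223) + L)*(g(W(-5*(-2), -24), 523) - 423809) = ((-8 + 207*223) - 365735)*((1/14)*(91 + 523 + 112*(-24))/(-24) - 423809) = ((-8 + 46161) - 365735)*((1/14)*(-1/24)*(91 + 523 - 2688) - 423809) = (46153 - 365735)*((1/14)*(-1/24)*(-2074) - 423809) = -319582*(1037/168 - 423809) = -319582*(-71198875/168) = 11376939435125/84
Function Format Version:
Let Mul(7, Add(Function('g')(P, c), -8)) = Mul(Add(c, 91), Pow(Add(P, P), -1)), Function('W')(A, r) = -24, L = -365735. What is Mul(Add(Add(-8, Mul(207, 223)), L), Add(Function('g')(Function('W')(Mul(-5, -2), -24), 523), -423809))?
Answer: Rational(11376939435125, 84) ≈ 1.3544e+11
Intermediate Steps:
Function('g')(P, c) = Add(8, Mul(Rational(1, 14), Pow(P, -1), Add(91, c))) (Function('g')(P, c) = Add(8, Mul(Rational(1, 7), Mul(Add(c, 91), Pow(Add(P, P), -1)))) = Add(8, Mul(Rational(1, 7), Mul(Add(91, c), Pow(Mul(2, P), -1)))) = Add(8, Mul(Rational(1, 7), Mul(Add(91, c), Mul(Rational(1, 2), Pow(P, -1))))) = Add(8, Mul(Rational(1, 7), Mul(Rational(1, 2), Pow(P, -1), Add(91, c)))) = Add(8, Mul(Rational(1, 14), Pow(P, -1), Add(91, c))))
Mul(Add(Add(-8, Mul(207, 223)), L), Add(Function('g')(Function('W')(Mul(-5, -2), -24), 523), -423809)) = Mul(Add(Add(-8, Mul(207, 223)), -365735), Add(Mul(Rational(1, 14), Pow(-24, -1), Add(91, 523, Mul(112, -24))), -423809)) = Mul(Add(Add(-8, 46161), -365735), Add(Mul(Rational(1, 14), Rational(-1, 24), Add(91, 523, -2688)), -423809)) = Mul(Add(46153, -365735), Add(Mul(Rational(1, 14), Rational(-1, 24), -2074), -423809)) = Mul(-319582, Add(Rational(1037, 168), -423809)) = Mul(-319582, Rational(-71198875, 168)) = Rational(11376939435125, 84)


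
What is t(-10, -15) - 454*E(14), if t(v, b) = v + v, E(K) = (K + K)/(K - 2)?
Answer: -3238/3 ≈ -1079.3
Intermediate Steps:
E(K) = 2*K/(-2 + K) (E(K) = (2*K)/(-2 + K) = 2*K/(-2 + K))
t(v, b) = 2*v
t(-10, -15) - 454*E(14) = 2*(-10) - 908*14/(-2 + 14) = -20 - 908*14/12 = -20 - 454*7/3 = -20 - 3178/3 = -3238/3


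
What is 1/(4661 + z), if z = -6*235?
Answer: 1/3251 ≈ 0.00030760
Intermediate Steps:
z = -1410
1/(4661 + z) = 1/(4661 - 1410) = 1/3251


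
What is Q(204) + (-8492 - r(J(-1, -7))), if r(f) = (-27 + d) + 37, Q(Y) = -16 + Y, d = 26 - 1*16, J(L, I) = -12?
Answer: -8324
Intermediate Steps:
d = 10 (d = 26 - 16 = 10)
r(f) = 20 (r(f) = (-27 + 10) + 37 = -17 + 37 = 20)
Q(204) + (-8492 - r(J(-1, -7))) = (-16 + 204) + (-8492 - 1*20) = 188 + (-8492 - 20) = 188 - 8512 = -8324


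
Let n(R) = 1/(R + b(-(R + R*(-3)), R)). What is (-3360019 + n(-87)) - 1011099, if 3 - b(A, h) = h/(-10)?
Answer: -4052026396/927 ≈ -4.3711e+6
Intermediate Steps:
b(A, h) = 3 + h/10 (b(A, h) = 3 - h/(-10) = 3 - h*(-1)/10 = 3 - (-1)*h/10 = 3 + h/10)
n(R) = 1/(3 + 11*R/10) (n(R) = 1/(R + (3 + R/10)) = 1/(3 + 11*R/10))
(-3360019 + n(-87)) - 1011099 = (-3360019 + 10/(30 + 11*(-87))) - 1011099 = (-3360019 + 10/(30 - 957)) - 1011099 = (-3360019 + 10/(-927)) - 1011099 = (-3360019 + 10*(-1/927)) - 1011099 = (-3360019 - 10/927) - 1011099 = -3114737623/927 - 1011099 = -4052026396/927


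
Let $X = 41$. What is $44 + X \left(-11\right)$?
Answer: $-407$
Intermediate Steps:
$44 + X \left(-11\right) = 44 + 41 \left(-11\right) = 44 - 451 = -407$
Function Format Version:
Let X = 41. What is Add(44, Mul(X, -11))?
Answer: -407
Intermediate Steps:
Add(44, Mul(X, -11)) = Add(44, Mul(41, -11)) = Add(44, -451) = -407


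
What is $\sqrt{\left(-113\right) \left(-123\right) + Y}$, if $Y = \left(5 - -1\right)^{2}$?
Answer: $\sqrt{13935} \approx 118.05$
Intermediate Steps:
$Y = 36$ ($Y = \left(5 + 1\right)^{2} = 6^{2} = 36$)
$\sqrt{\left(-113\right) \left(-123\right) + Y} = \sqrt{\left(-113\right) \left(-123\right) + 36} = \sqrt{13899 + 36} = \sqrt{13935}$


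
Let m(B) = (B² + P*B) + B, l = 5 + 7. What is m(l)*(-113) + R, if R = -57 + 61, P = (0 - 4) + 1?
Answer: -13556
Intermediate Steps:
l = 12
P = -3 (P = -4 + 1 = -3)
m(B) = B² - 2*B (m(B) = (B² - 3*B) + B = B² - 2*B)
R = 4
m(l)*(-113) + R = (12*(-2 + 12))*(-113) + 4 = (12*10)*(-113) + 4 = 120*(-113) + 4 = -13560 + 4 = -13556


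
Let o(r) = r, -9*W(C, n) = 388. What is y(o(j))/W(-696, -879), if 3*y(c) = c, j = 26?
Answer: -39/194 ≈ -0.20103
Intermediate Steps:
W(C, n) = -388/9 (W(C, n) = -⅑*388 = -388/9)
y(c) = c/3
y(o(j))/W(-696, -879) = ((⅓)*26)/(-388/9) = (26/3)*(-9/388) = -39/194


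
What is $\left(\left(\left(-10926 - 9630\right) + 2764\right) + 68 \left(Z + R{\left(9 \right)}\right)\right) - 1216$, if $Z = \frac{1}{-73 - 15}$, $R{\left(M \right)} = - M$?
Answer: $- \frac{431657}{22} \approx -19621.0$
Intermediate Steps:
$Z = - \frac{1}{88}$ ($Z = \frac{1}{-88} = - \frac{1}{88} \approx -0.011364$)
$\left(\left(\left(-10926 - 9630\right) + 2764\right) + 68 \left(Z + R{\left(9 \right)}\right)\right) - 1216 = \left(\left(\left(-10926 - 9630\right) + 2764\right) + 68 \left(- \frac{1}{88} - 9\right)\right) - 1216 = \left(\left(-20556 + 2764\right) + 68 \left(- \frac{1}{88} - 9\right)\right) - 1216 = \left(-17792 + 68 \left(- \frac{793}{88}\right)\right) - 1216 = \left(-17792 - \frac{13481}{22}\right) - 1216 = - \frac{404905}{22} - 1216 = - \frac{431657}{22}$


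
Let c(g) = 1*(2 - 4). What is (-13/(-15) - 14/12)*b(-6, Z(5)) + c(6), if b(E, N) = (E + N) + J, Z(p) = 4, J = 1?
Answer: -17/10 ≈ -1.7000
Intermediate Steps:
c(g) = -2 (c(g) = 1*(-2) = -2)
b(E, N) = 1 + E + N (b(E, N) = (E + N) + 1 = 1 + E + N)
(-13/(-15) - 14/12)*b(-6, Z(5)) + c(6) = (-13/(-15) - 14/12)*(1 - 6 + 4) - 2 = (-13*(-1/15) - 14*1/12)*(-1) - 2 = (13/15 - 7/6)*(-1) - 2 = -3/10*(-1) - 2 = 3/10 - 2 = -17/10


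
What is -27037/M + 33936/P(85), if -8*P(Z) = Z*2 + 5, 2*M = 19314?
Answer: -375213013/241425 ≈ -1554.2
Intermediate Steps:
M = 9657 (M = (½)*19314 = 9657)
P(Z) = -5/8 - Z/4 (P(Z) = -(Z*2 + 5)/8 = -(2*Z + 5)/8 = -(5 + 2*Z)/8 = -5/8 - Z/4)
-27037/M + 33936/P(85) = -27037/9657 + 33936/(-5/8 - ¼*85) = -27037*1/9657 + 33936/(-5/8 - 85/4) = -27037/9657 + 33936/(-175/8) = -27037/9657 + 33936*(-8/175) = -27037/9657 - 38784/25 = -375213013/241425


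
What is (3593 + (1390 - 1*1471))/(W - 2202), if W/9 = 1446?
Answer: 878/2703 ≈ 0.32482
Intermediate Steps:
W = 13014 (W = 9*1446 = 13014)
(3593 + (1390 - 1*1471))/(W - 2202) = (3593 + (1390 - 1*1471))/(13014 - 2202) = (3593 + (1390 - 1471))/10812 = (3593 - 81)*(1/10812) = 3512*(1/10812) = 878/2703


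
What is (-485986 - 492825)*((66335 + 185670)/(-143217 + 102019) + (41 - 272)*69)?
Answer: 642987726123797/41198 ≈ 1.5607e+10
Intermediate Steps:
(-485986 - 492825)*((66335 + 185670)/(-143217 + 102019) + (41 - 272)*69) = -978811*(252005/(-41198) - 231*69) = -978811*(252005*(-1/41198) - 15939) = -978811*(-252005/41198 - 15939) = -978811*(-656906927/41198) = 642987726123797/41198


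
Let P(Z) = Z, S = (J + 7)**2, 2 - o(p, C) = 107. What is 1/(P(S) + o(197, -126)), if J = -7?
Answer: -1/105 ≈ -0.0095238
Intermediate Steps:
o(p, C) = -105 (o(p, C) = 2 - 1*107 = 2 - 107 = -105)
S = 0 (S = (-7 + 7)**2 = 0**2 = 0)
1/(P(S) + o(197, -126)) = 1/(0 - 105) = 1/(-105) = -1/105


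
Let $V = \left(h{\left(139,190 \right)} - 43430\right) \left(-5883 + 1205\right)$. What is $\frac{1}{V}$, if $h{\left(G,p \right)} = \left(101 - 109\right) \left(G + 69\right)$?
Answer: $\frac{1}{210949732} \approx 4.7405 \cdot 10^{-9}$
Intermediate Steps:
$h{\left(G,p \right)} = -552 - 8 G$ ($h{\left(G,p \right)} = - 8 \left(69 + G\right) = -552 - 8 G$)
$V = 210949732$ ($V = \left(\left(-552 - 1112\right) - 43430\right) \left(-5883 + 1205\right) = \left(\left(-552 - 1112\right) - 43430\right) \left(-4678\right) = \left(-1664 - 43430\right) \left(-4678\right) = \left(-45094\right) \left(-4678\right) = 210949732$)
$\frac{1}{V} = \frac{1}{210949732}$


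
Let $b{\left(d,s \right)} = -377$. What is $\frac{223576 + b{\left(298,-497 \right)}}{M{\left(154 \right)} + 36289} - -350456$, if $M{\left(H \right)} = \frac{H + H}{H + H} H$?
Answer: $\frac{12771891207}{36443} \approx 3.5046 \cdot 10^{5}$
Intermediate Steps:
$M{\left(H \right)} = H$ ($M{\left(H \right)} = \frac{2 H}{2 H} H = 2 H \frac{1}{2 H} H = 1 H = H$)
$\frac{223576 + b{\left(298,-497 \right)}}{M{\left(154 \right)} + 36289} - -350456 = \frac{223576 - 377}{154 + 36289} - -350456 = \frac{223199}{36443} + 350456 = \frac{12771891207}{36443}$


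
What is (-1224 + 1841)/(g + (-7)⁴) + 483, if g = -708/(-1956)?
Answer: 189157397/391422 ≈ 483.26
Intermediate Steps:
g = 59/163 (g = -708*(-1/1956) = 59/163 ≈ 0.36196)
(-1224 + 1841)/(g + (-7)⁴) + 483 = (-1224 + 1841)/(59/163 + (-7)⁴) + 483 = 617/(59/163 + 2401) + 483 = 617/(391422/163) + 483 = 617*(163/391422) + 483 = 100571/391422 + 483 = 189157397/391422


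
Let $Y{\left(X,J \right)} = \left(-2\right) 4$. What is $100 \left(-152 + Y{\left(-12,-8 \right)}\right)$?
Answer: $-16000$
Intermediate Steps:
$Y{\left(X,J \right)} = -8$
$100 \left(-152 + Y{\left(-12,-8 \right)}\right) = 100 \left(-152 - 8\right) = 100 \left(-160\right) = -16000$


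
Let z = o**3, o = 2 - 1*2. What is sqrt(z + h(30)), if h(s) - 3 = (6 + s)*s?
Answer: 19*sqrt(3) ≈ 32.909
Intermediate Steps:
o = 0 (o = 2 - 2 = 0)
h(s) = 3 + s*(6 + s) (h(s) = 3 + (6 + s)*s = 3 + s*(6 + s))
z = 0 (z = 0**3 = 0)
sqrt(z + h(30)) = sqrt(0 + (3 + 30**2 + 6*30)) = sqrt(0 + (3 + 900 + 180)) = sqrt(0 + 1083) = sqrt(1083) = 19*sqrt(3)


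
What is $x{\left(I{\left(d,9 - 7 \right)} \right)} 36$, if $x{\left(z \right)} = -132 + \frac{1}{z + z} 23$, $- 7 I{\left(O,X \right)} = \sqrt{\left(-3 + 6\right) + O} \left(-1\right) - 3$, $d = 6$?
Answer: $-4269$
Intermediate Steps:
$I{\left(O,X \right)} = \frac{3}{7} + \frac{\sqrt{3 + O}}{7}$ ($I{\left(O,X \right)} = - \frac{\sqrt{\left(-3 + 6\right) + O} \left(-1\right) - 3}{7} = - \frac{\sqrt{3 + O} \left(-1\right) - 3}{7} = - \frac{- \sqrt{3 + O} - 3}{7} = - \frac{-3 - \sqrt{3 + O}}{7} = \frac{3}{7} + \frac{\sqrt{3 + O}}{7}$)
$x{\left(z \right)} = -132 + \frac{23}{2 z}$ ($x{\left(z \right)} = -132 + \frac{1}{2 z} 23 = -132 + \frac{23}{2 z}$)
$x{\left(I{\left(d,9 - 7 \right)} \right)} 36 = \left(-132 + \frac{23}{2 \left(\frac{3}{7} + \frac{\sqrt{3 + 6}}{7}\right)}\right) 36 = \left(-132 + \frac{23}{2 \left(\frac{3}{7} + \frac{\sqrt{9}}{7}\right)}\right) 36 = \left(-132 + \frac{23}{2 \left(\frac{3}{7} + \frac{1}{7} \cdot 3\right)}\right) 36 = \left(-132 + \frac{23}{2 \left(\frac{3}{7} + \frac{3}{7}\right)}\right) 36 = \left(-132 + \frac{23}{2 \cdot \frac{6}{7}}\right) 36 = \left(-132 + \frac{23}{2} \cdot \frac{7}{6}\right) 36 = \left(-132 + \frac{161}{12}\right) 36 = \left(- \frac{1423}{12}\right) 36 = -4269$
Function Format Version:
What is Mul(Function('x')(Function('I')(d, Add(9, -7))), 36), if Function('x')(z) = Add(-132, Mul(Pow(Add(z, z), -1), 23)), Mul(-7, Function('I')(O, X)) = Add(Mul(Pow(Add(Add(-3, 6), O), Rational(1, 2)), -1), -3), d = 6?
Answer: -4269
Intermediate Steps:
Function('I')(O, X) = Add(Rational(3, 7), Mul(Rational(1, 7), Pow(Add(3, O), Rational(1, 2)))) (Function('I')(O, X) = Mul(Rational(-1, 7), Add(Mul(Pow(Add(Add(-3, 6), O), Rational(1, 2)), -1), -3)) = Mul(Rational(-1, 7), Add(Mul(Pow(Add(3, O), Rational(1, 2)), -1), -3)) = Mul(Rational(-1, 7), Add(Mul(-1, Pow(Add(3, O), Rational(1, 2))), -3)) = Mul(Rational(-1, 7), Add(-3, Mul(-1, Pow(Add(3, O), Rational(1, 2))))) = Add(Rational(3, 7), Mul(Rational(1, 7), Pow(Add(3, O), Rational(1, 2)))))
Function('x')(z) = Add(-132, Mul(Rational(23, 2), Pow(z, -1))) (Function('x')(z) = Add(-132, Mul(Pow(Mul(2, z), -1), 23)) = Add(-132, Mul(Mul(Rational(1, 2), Pow(z, -1)), 23)) = Add(-132, Mul(Rational(23, 2), Pow(z, -1))))
Mul(Function('x')(Function('I')(d, Add(9, -7))), 36) = Mul(Add(-132, Mul(Rational(23, 2), Pow(Add(Rational(3, 7), Mul(Rational(1, 7), Pow(Add(3, 6), Rational(1, 2)))), -1))), 36) = Mul(Add(-132, Mul(Rational(23, 2), Pow(Add(Rational(3, 7), Mul(Rational(1, 7), Pow(9, Rational(1, 2)))), -1))), 36) = Mul(Add(-132, Mul(Rational(23, 2), Pow(Add(Rational(3, 7), Mul(Rational(1, 7), 3)), -1))), 36) = Mul(Add(-132, Mul(Rational(23, 2), Pow(Add(Rational(3, 7), Rational(3, 7)), -1))), 36) = Mul(Add(-132, Mul(Rational(23, 2), Pow(Rational(6, 7), -1))), 36) = Mul(Add(-132, Mul(Rational(23, 2), Rational(7, 6))), 36) = Mul(Add(-132, Rational(161, 12)), 36) = Mul(Rational(-1423, 12), 36) = -4269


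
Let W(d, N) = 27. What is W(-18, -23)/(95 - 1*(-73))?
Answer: 9/56 ≈ 0.16071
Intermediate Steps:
W(-18, -23)/(95 - 1*(-73)) = 27/(95 - 1*(-73)) = 27/(95 + 73) = 27/168 = 27*(1/168) = 9/56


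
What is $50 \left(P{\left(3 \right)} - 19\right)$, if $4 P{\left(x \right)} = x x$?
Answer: $- \frac{1675}{2} \approx -837.5$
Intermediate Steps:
$P{\left(x \right)} = \frac{x^{2}}{4}$ ($P{\left(x \right)} = \frac{x x}{4} = \frac{x^{2}}{4}$)
$50 \left(P{\left(3 \right)} - 19\right) = 50 \left(\frac{3^{2}}{4} - 19\right) = 50 \left(\frac{1}{4} \cdot 9 - 19\right) = 50 \left(\frac{9}{4} - 19\right) = 50 \left(- \frac{67}{4}\right) = - \frac{1675}{2}$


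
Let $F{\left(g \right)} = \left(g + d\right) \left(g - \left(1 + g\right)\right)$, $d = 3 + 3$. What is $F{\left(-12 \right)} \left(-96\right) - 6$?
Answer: $-582$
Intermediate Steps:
$d = 6$
$F{\left(g \right)} = -6 - g$ ($F{\left(g \right)} = \left(g + 6\right) \left(g - \left(1 + g\right)\right) = \left(6 + g\right) \left(-1\right) = -6 - g$)
$F{\left(-12 \right)} \left(-96\right) - 6 = \left(-6 - -12\right) \left(-96\right) - 6 = \left(-6 + 12\right) \left(-96\right) - 6 = 6 \left(-96\right) - 6 = -576 - 6 = -582$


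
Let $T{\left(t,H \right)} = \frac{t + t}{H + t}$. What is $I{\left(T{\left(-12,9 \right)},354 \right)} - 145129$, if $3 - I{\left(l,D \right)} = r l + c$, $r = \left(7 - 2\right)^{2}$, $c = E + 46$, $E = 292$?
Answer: $-145664$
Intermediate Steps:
$c = 338$ ($c = 292 + 46 = 338$)
$T{\left(t,H \right)} = \frac{2 t}{H + t}$
$r = 25$ ($r = 5^{2} = 25$)
$I{\left(l,D \right)} = -335 - 25 l$ ($I{\left(l,D \right)} = 3 - \left(25 l + 338\right) = 3 - \left(338 + 25 l\right) = -335 - 25 l$)
$I{\left(T{\left(-12,9 \right)},354 \right)} - 145129 = \left(-335 - 25 \cdot 2 \left(-12\right) \frac{1}{9 - 12}\right) - 145129 = \left(-335 - 25 \cdot 2 \left(-12\right) \frac{1}{-3}\right) - 145129 = \left(-335 - 25 \cdot 2 \left(-12\right) \left(- \frac{1}{3}\right)\right) - 145129 = \left(-335 - 200\right) - 145129 = -535 - 145129 = -145664$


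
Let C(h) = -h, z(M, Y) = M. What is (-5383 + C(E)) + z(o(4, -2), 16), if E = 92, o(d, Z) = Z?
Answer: -5477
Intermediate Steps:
(-5383 + C(E)) + z(o(4, -2), 16) = (-5383 - 1*92) - 2 = (-5383 - 92) - 2 = -5475 - 2 = -5477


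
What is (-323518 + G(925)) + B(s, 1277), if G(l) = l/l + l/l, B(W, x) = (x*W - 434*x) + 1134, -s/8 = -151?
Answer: 666016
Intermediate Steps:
s = 1208 (s = -8*(-151) = 1208)
B(W, x) = 1134 - 434*x + W*x (B(W, x) = (W*x - 434*x) + 1134 = (-434*x + W*x) + 1134 = 1134 - 434*x + W*x)
G(l) = 2 (G(l) = 1 + 1 = 2)
(-323518 + G(925)) + B(s, 1277) = (-323518 + 2) + (1134 - 434*1277 + 1208*1277) = -323516 + (1134 - 554218 + 1542616) = -323516 + 989532 = 666016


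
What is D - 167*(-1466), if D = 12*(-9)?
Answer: 244714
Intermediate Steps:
D = -108
D - 167*(-1466) = -108 - 167*(-1466) = -108 + 244822 = 244714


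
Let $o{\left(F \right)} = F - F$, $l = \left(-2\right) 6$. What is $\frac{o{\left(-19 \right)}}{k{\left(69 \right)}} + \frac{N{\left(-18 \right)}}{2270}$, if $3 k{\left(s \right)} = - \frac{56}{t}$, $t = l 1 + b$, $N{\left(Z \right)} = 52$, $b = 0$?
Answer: $\frac{26}{1135} \approx 0.022907$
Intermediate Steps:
$l = -12$
$t = -12$ ($t = \left(-12\right) 1 + 0 = -12 + 0 = -12$)
$o{\left(F \right)} = 0$
$k{\left(s \right)} = \frac{14}{9}$ ($k{\left(s \right)} = \frac{\left(-56\right) \frac{1}{-12}}{3} = \frac{\left(-56\right) \left(- \frac{1}{12}\right)}{3} = \frac{1}{3} \cdot \frac{14}{3} = \frac{14}{9}$)
$\frac{o{\left(-19 \right)}}{k{\left(69 \right)}} + \frac{N{\left(-18 \right)}}{2270} = \frac{0}{\frac{14}{9}} + \frac{52}{2270} = 0 \cdot \frac{9}{14} + 52 \cdot \frac{1}{2270} = 0 + \frac{26}{1135} = \frac{26}{1135}$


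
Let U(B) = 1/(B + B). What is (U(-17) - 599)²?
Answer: 414814689/1156 ≈ 3.5884e+5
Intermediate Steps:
U(B) = 1/(2*B)
(U(-17) - 599)² = ((½)/(-17) - 599)² = ((½)*(-1/17) - 599)² = (-1/34 - 599)² = (-20367/34)² = 414814689/1156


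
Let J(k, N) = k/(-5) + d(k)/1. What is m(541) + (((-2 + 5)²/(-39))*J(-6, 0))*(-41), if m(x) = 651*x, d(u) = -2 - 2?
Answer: 22890693/65 ≈ 3.5216e+5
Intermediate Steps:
d(u) = -4
J(k, N) = -4 - k/5 (J(k, N) = k/(-5) - 4/1 = k*(-⅕) - 4*1 = -k/5 - 4 = -4 - k/5)
m(541) + (((-2 + 5)²/(-39))*J(-6, 0))*(-41) = 651*541 + (((-2 + 5)²/(-39))*(-4 - ⅕*(-6)))*(-41) = 352191 + ((3²*(-1/39))*(-4 + 6/5))*(-41) = 352191 + ((9*(-1/39))*(-14/5))*(-41) = 352191 - 3/13*(-14/5)*(-41) = 352191 + (42/65)*(-41) = 352191 - 1722/65 = 22890693/65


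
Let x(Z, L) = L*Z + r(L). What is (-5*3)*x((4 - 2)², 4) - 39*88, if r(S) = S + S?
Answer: -3792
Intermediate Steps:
r(S) = 2*S
x(Z, L) = 2*L + L*Z (x(Z, L) = L*Z + 2*L = 2*L + L*Z)
(-5*3)*x((4 - 2)², 4) - 39*88 = (-5*3)*(4*(2 + (4 - 2)²)) - 39*88 = -60*(2 + 2²) - 3432 = -60*(2 + 4) - 3432 = -60*6 - 3432 = -15*24 - 3432 = -360 - 3432 = -3792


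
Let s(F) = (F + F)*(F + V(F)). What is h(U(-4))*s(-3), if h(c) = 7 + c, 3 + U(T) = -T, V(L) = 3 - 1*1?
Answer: 48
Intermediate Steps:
V(L) = 2 (V(L) = 3 - 1 = 2)
U(T) = -3 - T
s(F) = 2*F*(2 + F) (s(F) = (F + F)*(F + 2) = (2*F)*(2 + F) = 2*F*(2 + F))
h(U(-4))*s(-3) = (7 + (-3 - 1*(-4)))*(2*(-3)*(2 - 3)) = (7 + (-3 + 4))*(2*(-3)*(-1)) = (7 + 1)*6 = 8*6 = 48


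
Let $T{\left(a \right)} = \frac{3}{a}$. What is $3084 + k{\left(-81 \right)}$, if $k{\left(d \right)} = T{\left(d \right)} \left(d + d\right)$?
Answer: $3090$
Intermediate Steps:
$k{\left(d \right)} = 6$ ($k{\left(d \right)} = \frac{3}{d} \left(d + d\right) = \frac{3}{d} 2 d = 6$)
$3084 + k{\left(-81 \right)} = 3084 + 6 = 3090$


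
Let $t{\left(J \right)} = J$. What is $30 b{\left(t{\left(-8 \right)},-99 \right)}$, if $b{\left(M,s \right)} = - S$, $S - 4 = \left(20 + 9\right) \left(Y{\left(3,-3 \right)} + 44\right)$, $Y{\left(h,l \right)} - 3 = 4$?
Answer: $-44490$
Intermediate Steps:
$Y{\left(h,l \right)} = 7$ ($Y{\left(h,l \right)} = 3 + 4 = 7$)
$S = 1483$ ($S = 4 + \left(20 + 9\right) \left(7 + 44\right) = 4 + 29 \cdot 51 = 4 + 1479 = 1483$)
$b{\left(M,s \right)} = -1483$ ($b{\left(M,s \right)} = \left(-1\right) 1483 = -1483$)
$30 b{\left(t{\left(-8 \right)},-99 \right)} = 30 \left(-1483\right) = -44490$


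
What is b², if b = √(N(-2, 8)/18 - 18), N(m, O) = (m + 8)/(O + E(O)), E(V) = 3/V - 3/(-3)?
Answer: -4042/225 ≈ -17.964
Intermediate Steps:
E(V) = 1 + 3/V (E(V) = 3/V - 3*(-⅓) = 3/V + 1 = 1 + 3/V)
N(m, O) = (8 + m)/(O + (3 + O)/O) (N(m, O) = (m + 8)/(O + (3 + O)/O) = (8 + m)/(O + (3 + O)/O))
b = I*√4042/15 (b = √((8*(8 - 2)/(3 + 8 + 8²))/18 - 18) = √((8*6/(3 + 8 + 64))*(1/18) - 18) = √((8*6/75)*(1/18) - 18) = √((8*(1/75)*6)*(1/18) - 18) = √((16/25)*(1/18) - 18) = √(8/225 - 18) = √(-4042/225) = I*√4042/15 ≈ 4.2384*I)
b² = (I*√4042/15)² = -4042/225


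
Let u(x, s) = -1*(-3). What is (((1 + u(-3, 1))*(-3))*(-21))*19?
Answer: 4788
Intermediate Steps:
u(x, s) = 3
(((1 + u(-3, 1))*(-3))*(-21))*19 = (((1 + 3)*(-3))*(-21))*19 = ((4*(-3))*(-21))*19 = -12*(-21)*19 = 252*19 = 4788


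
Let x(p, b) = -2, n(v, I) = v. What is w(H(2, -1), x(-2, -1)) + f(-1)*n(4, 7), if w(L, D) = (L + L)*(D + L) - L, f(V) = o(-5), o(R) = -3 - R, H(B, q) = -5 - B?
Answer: 141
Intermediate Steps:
f(V) = 2 (f(V) = -3 - 1*(-5) = -3 + 5 = 2)
w(L, D) = -L + 2*L*(D + L) (w(L, D) = (2*L)*(D + L) - L = 2*L*(D + L) - L = -L + 2*L*(D + L))
w(H(2, -1), x(-2, -1)) + f(-1)*n(4, 7) = (-5 - 1*2)*(-1 + 2*(-2) + 2*(-5 - 1*2)) + 2*4 = (-5 - 2)*(-1 - 4 + 2*(-5 - 2)) + 8 = -7*(-1 - 4 + 2*(-7)) + 8 = -7*(-1 - 4 - 14) + 8 = -7*(-19) + 8 = 133 + 8 = 141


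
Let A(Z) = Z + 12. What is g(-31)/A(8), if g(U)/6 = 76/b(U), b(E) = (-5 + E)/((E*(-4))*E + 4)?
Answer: 2432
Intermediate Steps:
A(Z) = 12 + Z
b(E) = (-5 + E)/(4 - 4*E²) (b(E) = (-5 + E)/((-4*E)*E + 4) = (-5 + E)/(-4*E² + 4) = (-5 + E)/(4 - 4*E²))
g(U) = 1824*(-1 + U²)/(5 - U) (g(U) = 6*(76/(((5 - U)/(4*(-1 + U²))))) = 6*(76*(4*(-1 + U²)/(5 - U))) = 6*(304*(-1 + U²)/(5 - U)) = 1824*(-1 + U²)/(5 - U))
g(-31)/A(8) = (1824*(1 - 1*(-31)²)/(-5 - 31))/(12 + 8) = (1824*(1 - 1*961)/(-36))/20 = (1824*(-1/36)*(1 - 961))*(1/20) = (1824*(-1/36)*(-960))*(1/20) = 48640*(1/20) = 2432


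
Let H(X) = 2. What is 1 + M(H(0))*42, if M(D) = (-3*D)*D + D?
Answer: -419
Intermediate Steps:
M(D) = D - 3*D² (M(D) = -3*D² + D = D - 3*D²)
1 + M(H(0))*42 = 1 + (2*(1 - 3*2))*42 = 1 + (2*(1 - 6))*42 = 1 + (2*(-5))*42 = 1 - 10*42 = 1 - 420 = -419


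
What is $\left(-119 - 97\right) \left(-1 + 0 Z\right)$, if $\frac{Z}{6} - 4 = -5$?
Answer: $216$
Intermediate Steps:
$Z = -6$ ($Z = 24 + 6 \left(-5\right) = 24 - 30 = -6$)
$\left(-119 - 97\right) \left(-1 + 0 Z\right) = \left(-119 - 97\right) \left(-1 + 0 \left(-6\right)\right) = - 216 \left(-1 + 0\right) = \left(-216\right) \left(-1\right) = 216$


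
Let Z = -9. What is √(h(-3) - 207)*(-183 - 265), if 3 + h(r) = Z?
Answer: -448*I*√219 ≈ -6629.8*I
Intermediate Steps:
h(r) = -12 (h(r) = -3 - 9 = -12)
√(h(-3) - 207)*(-183 - 265) = √(-12 - 207)*(-183 - 265) = √(-219)*(-448) = (I*√219)*(-448) = -448*I*√219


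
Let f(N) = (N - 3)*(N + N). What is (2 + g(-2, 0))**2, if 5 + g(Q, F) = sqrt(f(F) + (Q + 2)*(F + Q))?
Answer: 9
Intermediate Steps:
f(N) = 2*N*(-3 + N) (f(N) = (-3 + N)*(2*N) = 2*N*(-3 + N))
g(Q, F) = -5 + sqrt((2 + Q)*(F + Q) + 2*F*(-3 + F)) (g(Q, F) = -5 + sqrt(2*F*(-3 + F) + (Q + 2)*(F + Q)) = -5 + sqrt(2*F*(-3 + F) + (2 + Q)*(F + Q)) = -5 + sqrt((2 + Q)*(F + Q) + 2*F*(-3 + F)))
(2 + g(-2, 0))**2 = (2 + (-5 + sqrt((-2)**2 - 4*0 + 2*(-2) + 2*0**2 + 0*(-2))))**2 = (2 + (-5 + sqrt(4 + 0 - 4 + 2*0 + 0)))**2 = (2 + (-5 + sqrt(4 + 0 - 4 + 0 + 0)))**2 = (2 + (-5 + sqrt(0)))**2 = (2 + (-5 + 0))**2 = (2 - 5)**2 = (-3)**2 = 9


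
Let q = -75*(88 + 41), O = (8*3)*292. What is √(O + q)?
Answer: I*√2667 ≈ 51.643*I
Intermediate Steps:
O = 7008 (O = 24*292 = 7008)
q = -9675 (q = -75*129 = -9675)
√(O + q) = √(7008 - 9675) = √(-2667) = I*√2667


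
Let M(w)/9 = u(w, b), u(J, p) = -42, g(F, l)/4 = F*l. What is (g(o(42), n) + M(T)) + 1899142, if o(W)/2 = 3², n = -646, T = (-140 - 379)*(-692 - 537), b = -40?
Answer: 1852252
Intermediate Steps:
T = 637851 (T = -519*(-1229) = 637851)
o(W) = 18 (o(W) = 2*3² = 2*9 = 18)
g(F, l) = 4*F*l (g(F, l) = 4*(F*l) = 4*F*l)
M(w) = -378 (M(w) = 9*(-42) = -378)
(g(o(42), n) + M(T)) + 1899142 = (4*18*(-646) - 378) + 1899142 = (-46512 - 378) + 1899142 = -46890 + 1899142 = 1852252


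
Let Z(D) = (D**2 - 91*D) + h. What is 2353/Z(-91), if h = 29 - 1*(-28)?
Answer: 2353/16619 ≈ 0.14158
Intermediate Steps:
h = 57 (h = 29 + 28 = 57)
Z(D) = 57 + D**2 - 91*D (Z(D) = (D**2 - 91*D) + 57 = 57 + D**2 - 91*D)
2353/Z(-91) = 2353/(57 + (-91)**2 - 91*(-91)) = 2353/(57 + 8281 + 8281) = 2353/16619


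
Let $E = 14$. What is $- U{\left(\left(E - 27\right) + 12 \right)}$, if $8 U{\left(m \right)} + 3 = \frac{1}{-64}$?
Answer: $\frac{193}{512} \approx 0.37695$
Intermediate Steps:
$U{\left(m \right)} = - \frac{193}{512}$ ($U{\left(m \right)} = - \frac{3}{8} + \frac{1}{8 \left(-64\right)} = - \frac{3}{8} + \frac{1}{8} \left(- \frac{1}{64}\right) = - \frac{3}{8} - \frac{1}{512} = - \frac{193}{512}$)
$- U{\left(\left(E - 27\right) + 12 \right)} = \left(-1\right) \left(- \frac{193}{512}\right) = \frac{193}{512}$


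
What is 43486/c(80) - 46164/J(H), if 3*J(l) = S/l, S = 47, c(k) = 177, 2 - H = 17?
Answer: 369740102/8319 ≈ 44445.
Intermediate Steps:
H = -15 (H = 2 - 1*17 = 2 - 17 = -15)
J(l) = 47/(3*l) (J(l) = (47/l)/3 = 47/(3*l))
43486/c(80) - 46164/J(H) = 43486/177 - 46164/((47/3)/(-15)) = 43486*(1/177) - 46164/((47/3)*(-1/15)) = 43486/177 - 46164/(-47/45) = 43486/177 - 46164*(-45/47) = 43486/177 + 2077380/47 = 369740102/8319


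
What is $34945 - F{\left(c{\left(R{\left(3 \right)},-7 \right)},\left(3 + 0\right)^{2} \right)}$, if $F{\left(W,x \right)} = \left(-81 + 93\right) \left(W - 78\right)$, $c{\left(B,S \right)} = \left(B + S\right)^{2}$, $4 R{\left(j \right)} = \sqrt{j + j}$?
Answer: $\frac{70577}{2} + 42 \sqrt{6} \approx 35391.0$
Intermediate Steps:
$R{\left(j \right)} = \frac{\sqrt{2} \sqrt{j}}{4}$ ($R{\left(j \right)} = \frac{\sqrt{j + j}}{4} = \frac{\sqrt{2 j}}{4} = \frac{\sqrt{2} \sqrt{j}}{4}$)
$F{\left(W,x \right)} = -936 + 12 W$ ($F{\left(W,x \right)} = 12 \left(-78 + W\right) = -936 + 12 W$)
$34945 - F{\left(c{\left(R{\left(3 \right)},-7 \right)},\left(3 + 0\right)^{2} \right)} = 34945 - \left(-936 + 12 \left(\frac{\sqrt{2} \sqrt{3}}{4} - 7\right)^{2}\right) = 34945 - \left(-936 + 12 \left(\frac{\sqrt{6}}{4} - 7\right)^{2}\right) = 34945 - \left(-936 + 12 \left(-7 + \frac{\sqrt{6}}{4}\right)^{2}\right) = 34945 + \left(936 - 12 \left(-7 + \frac{\sqrt{6}}{4}\right)^{2}\right) = 35881 - 12 \left(-7 + \frac{\sqrt{6}}{4}\right)^{2}$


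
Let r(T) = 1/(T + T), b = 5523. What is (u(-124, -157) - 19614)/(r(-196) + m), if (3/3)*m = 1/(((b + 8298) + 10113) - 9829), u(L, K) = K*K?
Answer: -3977045800/1959 ≈ -2.0301e+6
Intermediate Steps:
u(L, K) = K**2
r(T) = 1/(2*T)
m = 1/14105 (m = 1/(((5523 + 8298) + 10113) - 9829) = 1/((13821 + 10113) - 9829) = 1/(23934 - 9829) = 1/14105 ≈ 7.0897e-5)
(u(-124, -157) - 19614)/(r(-196) + m) = ((-157)**2 - 19614)/((1/2)/(-196) + 1/14105) = (24649 - 19614)/((1/2)*(-1/196) + 1/14105) = 5035/(-1/392 + 1/14105) = 5035/(-1959/789880) = 5035*(-789880/1959) = -3977045800/1959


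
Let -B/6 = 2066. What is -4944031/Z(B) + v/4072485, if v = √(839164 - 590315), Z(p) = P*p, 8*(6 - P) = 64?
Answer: -4944031/24792 + √248849/4072485 ≈ -199.42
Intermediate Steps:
P = -2 (P = 6 - ⅛*64 = 6 - 8 = -2)
B = -12396 (B = -6*2066 = -12396)
Z(p) = -2*p
v = √248849 ≈ 498.85
-4944031/Z(B) + v/4072485 = -4944031/((-2*(-12396))) + √248849/4072485 = -4944031/24792 + √248849*(1/4072485) = -4944031*1/24792 + √248849/4072485 = -4944031/24792 + √248849/4072485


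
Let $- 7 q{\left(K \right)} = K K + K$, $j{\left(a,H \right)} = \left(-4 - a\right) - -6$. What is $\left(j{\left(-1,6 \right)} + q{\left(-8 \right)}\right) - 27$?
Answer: $-32$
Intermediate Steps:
$j{\left(a,H \right)} = 2 - a$ ($j{\left(a,H \right)} = \left(-4 - a\right) + 6 = 2 - a$)
$q{\left(K \right)} = - \frac{K}{7} - \frac{K^{2}}{7}$ ($q{\left(K \right)} = - \frac{K K + K}{7} = - \frac{K^{2} + K}{7} = - \frac{K + K^{2}}{7} = - \frac{K}{7} - \frac{K^{2}}{7}$)
$\left(j{\left(-1,6 \right)} + q{\left(-8 \right)}\right) - 27 = \left(\left(2 - -1\right) - - \frac{8 \left(1 - 8\right)}{7}\right) - 27 = \left(\left(2 + 1\right) - \left(- \frac{8}{7}\right) \left(-7\right)\right) - 27 = \left(3 - 8\right) - 27 = -5 - 27 = -32$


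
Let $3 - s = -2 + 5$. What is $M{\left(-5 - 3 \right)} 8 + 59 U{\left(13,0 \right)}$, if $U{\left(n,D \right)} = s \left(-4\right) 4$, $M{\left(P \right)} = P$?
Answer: $-64$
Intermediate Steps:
$s = 0$ ($s = 3 - \left(-2 + 5\right) = 3 - 3 = 0$)
$U{\left(n,D \right)} = 0$ ($U{\left(n,D \right)} = 0 \left(-4\right) 4 = 0 \cdot 4 = 0$)
$M{\left(-5 - 3 \right)} 8 + 59 U{\left(13,0 \right)} = \left(-5 - 3\right) 8 + 59 \cdot 0 = \left(-5 - 3\right) 8 + 0 = \left(-8\right) 8 + 0 = -64 + 0 = -64$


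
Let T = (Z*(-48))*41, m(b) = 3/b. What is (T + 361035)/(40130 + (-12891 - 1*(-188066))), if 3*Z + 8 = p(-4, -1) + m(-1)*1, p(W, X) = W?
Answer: 74175/43061 ≈ 1.7226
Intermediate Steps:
Z = -5 (Z = -8/3 + (-4 + (3/(-1))*1)/3 = -8/3 + (-4 + (3*(-1))*1)/3 = -8/3 + (-4 - 3*1)/3 = -8/3 + (-4 - 3)/3 = -8/3 + (⅓)*(-7) = -8/3 - 7/3 = -5)
T = 9840 (T = -5*(-48)*41 = 240*41 = 9840)
(T + 361035)/(40130 + (-12891 - 1*(-188066))) = (9840 + 361035)/(40130 + (-12891 - 1*(-188066))) = 370875/(40130 + (-12891 + 188066)) = 370875/(40130 + 175175) = 370875/215305 = 370875*(1/215305) = 74175/43061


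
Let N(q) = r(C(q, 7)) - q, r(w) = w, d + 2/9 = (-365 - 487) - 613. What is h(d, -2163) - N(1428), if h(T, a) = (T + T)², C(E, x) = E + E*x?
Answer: 694778200/81 ≈ 8.5775e+6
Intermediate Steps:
d = -13187/9 (d = -2/9 + ((-365 - 487) - 613) = -2/9 + (-852 - 613) = -2/9 - 1465 = -13187/9 ≈ -1465.2)
h(T, a) = 4*T² (h(T, a) = (2*T)² = 4*T²)
N(q) = 7*q (N(q) = q*(1 + 7) - q = q*8 - q = 8*q - q = 7*q)
h(d, -2163) - N(1428) = 4*(-13187/9)² - 7*1428 = 4*(173896969/81) - 1*9996 = 695587876/81 - 9996 = 694778200/81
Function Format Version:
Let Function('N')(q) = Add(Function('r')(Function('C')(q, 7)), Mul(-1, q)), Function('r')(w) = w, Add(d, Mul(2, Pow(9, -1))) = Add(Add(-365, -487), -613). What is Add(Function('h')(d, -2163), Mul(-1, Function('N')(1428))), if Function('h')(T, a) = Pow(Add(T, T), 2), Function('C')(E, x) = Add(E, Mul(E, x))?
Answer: Rational(694778200, 81) ≈ 8.5775e+6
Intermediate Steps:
d = Rational(-13187, 9) (d = Add(Rational(-2, 9), Add(Add(-365, -487), -613)) = Add(Rational(-2, 9), Add(-852, -613)) = Add(Rational(-2, 9), -1465) = Rational(-13187, 9) ≈ -1465.2)
Function('h')(T, a) = Mul(4, Pow(T, 2)) (Function('h')(T, a) = Pow(Mul(2, T), 2) = Mul(4, Pow(T, 2)))
Function('N')(q) = Mul(7, q) (Function('N')(q) = Add(Mul(q, Add(1, 7)), Mul(-1, q)) = Add(Mul(q, 8), Mul(-1, q)) = Add(Mul(8, q), Mul(-1, q)) = Mul(7, q))
Add(Function('h')(d, -2163), Mul(-1, Function('N')(1428))) = Add(Mul(4, Pow(Rational(-13187, 9), 2)), Mul(-1, Mul(7, 1428))) = Add(Mul(4, Rational(173896969, 81)), Mul(-1, 9996)) = Add(Rational(695587876, 81), -9996) = Rational(694778200, 81)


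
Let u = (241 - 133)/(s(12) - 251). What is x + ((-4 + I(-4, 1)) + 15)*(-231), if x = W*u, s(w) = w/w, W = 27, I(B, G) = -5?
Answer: -174708/125 ≈ -1397.7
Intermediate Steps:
s(w) = 1
u = -54/125 (u = (241 - 133)/(1 - 251) = 108/(-250) = 108*(-1/250) = -54/125 ≈ -0.43200)
x = -1458/125 (x = 27*(-54/125) = -1458/125 ≈ -11.664)
x + ((-4 + I(-4, 1)) + 15)*(-231) = -1458/125 + ((-4 - 5) + 15)*(-231) = -1458/125 + (-9 + 15)*(-231) = -1458/125 + 6*(-231) = -1458/125 - 1386 = -174708/125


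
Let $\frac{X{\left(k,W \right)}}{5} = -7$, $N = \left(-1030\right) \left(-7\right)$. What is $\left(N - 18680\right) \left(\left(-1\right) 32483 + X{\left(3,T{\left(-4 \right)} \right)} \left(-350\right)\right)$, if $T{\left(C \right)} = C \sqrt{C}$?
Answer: $232072510$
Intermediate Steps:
$N = 7210$
$T{\left(C \right)} = C^{\frac{3}{2}}$
$X{\left(k,W \right)} = -35$ ($X{\left(k,W \right)} = 5 \left(-7\right) = -35$)
$\left(N - 18680\right) \left(\left(-1\right) 32483 + X{\left(3,T{\left(-4 \right)} \right)} \left(-350\right)\right) = \left(7210 - 18680\right) \left(\left(-1\right) 32483 - -12250\right) = - 11470 \left(-32483 + 12250\right) = \left(-11470\right) \left(-20233\right) = 232072510$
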